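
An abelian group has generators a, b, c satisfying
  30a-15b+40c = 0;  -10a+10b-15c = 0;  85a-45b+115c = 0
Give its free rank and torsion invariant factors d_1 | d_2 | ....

Answer: M ≅ ℤ/5 ⊕ ℤ/5 ⊕ ℤ/5

Derivation:
rank_ℚ(R)=3; free=3−3=0
SNF(R) diag = [5, 5, 5] → torsion [5, 5, 5]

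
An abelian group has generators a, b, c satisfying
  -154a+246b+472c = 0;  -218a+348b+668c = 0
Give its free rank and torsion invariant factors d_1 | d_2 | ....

rank_ℚ(R)=2; free=3−2=1
SNF(R) diag = [2, 6] → torsion [2, 6]

Answer: M ≅ ℤ^1 ⊕ ℤ/2 ⊕ ℤ/6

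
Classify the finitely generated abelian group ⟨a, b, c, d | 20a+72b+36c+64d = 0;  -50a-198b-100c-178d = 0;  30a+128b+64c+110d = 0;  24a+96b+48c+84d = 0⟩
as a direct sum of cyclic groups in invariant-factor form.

Answer: M ≅ ℤ/2 ⊕ ℤ/2 ⊕ ℤ/4 ⊕ ℤ/12

Derivation:
rank_ℚ(R)=4; free=4−4=0
SNF(R) diag = [2, 2, 4, 12] → torsion [2, 2, 4, 12]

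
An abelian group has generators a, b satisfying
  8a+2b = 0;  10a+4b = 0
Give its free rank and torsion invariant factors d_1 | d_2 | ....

Answer: M ≅ ℤ/2 ⊕ ℤ/6

Derivation:
rank_ℚ(R)=2; free=2−2=0
SNF(R) diag = [2, 6] → torsion [2, 6]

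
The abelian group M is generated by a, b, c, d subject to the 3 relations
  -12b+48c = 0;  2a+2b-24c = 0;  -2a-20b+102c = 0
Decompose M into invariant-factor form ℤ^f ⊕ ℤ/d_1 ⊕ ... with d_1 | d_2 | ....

Answer: M ≅ ℤ^1 ⊕ ℤ/2 ⊕ ℤ/6 ⊕ ℤ/12

Derivation:
rank_ℚ(R)=3; free=4−3=1
SNF(R) diag = [2, 6, 12] → torsion [2, 6, 12]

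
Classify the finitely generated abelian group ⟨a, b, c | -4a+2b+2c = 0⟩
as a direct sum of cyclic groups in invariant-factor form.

rank_ℚ(R)=1; free=3−1=2
SNF(R) diag = [2] → torsion [2]

Answer: M ≅ ℤ^2 ⊕ ℤ/2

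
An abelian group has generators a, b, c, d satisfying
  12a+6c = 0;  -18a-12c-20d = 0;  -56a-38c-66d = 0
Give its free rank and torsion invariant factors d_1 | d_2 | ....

rank_ℚ(R)=3; free=4−3=1
SNF(R) diag = [2, 2, 6] → torsion [2, 2, 6]

Answer: M ≅ ℤ^1 ⊕ ℤ/2 ⊕ ℤ/2 ⊕ ℤ/6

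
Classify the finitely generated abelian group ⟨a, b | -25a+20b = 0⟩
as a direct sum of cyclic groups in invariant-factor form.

Answer: M ≅ ℤ^1 ⊕ ℤ/5

Derivation:
rank_ℚ(R)=1; free=2−1=1
SNF(R) diag = [5] → torsion [5]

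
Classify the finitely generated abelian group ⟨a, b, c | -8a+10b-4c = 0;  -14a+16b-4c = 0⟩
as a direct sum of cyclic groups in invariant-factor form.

rank_ℚ(R)=2; free=3−2=1
SNF(R) diag = [2, 6] → torsion [2, 6]

Answer: M ≅ ℤ^1 ⊕ ℤ/2 ⊕ ℤ/6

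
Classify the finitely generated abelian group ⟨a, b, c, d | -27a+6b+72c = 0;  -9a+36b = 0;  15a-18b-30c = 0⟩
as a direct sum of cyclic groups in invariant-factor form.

Answer: M ≅ ℤ^1 ⊕ ℤ/3 ⊕ ℤ/6 ⊕ ℤ/18

Derivation:
rank_ℚ(R)=3; free=4−3=1
SNF(R) diag = [3, 6, 18] → torsion [3, 6, 18]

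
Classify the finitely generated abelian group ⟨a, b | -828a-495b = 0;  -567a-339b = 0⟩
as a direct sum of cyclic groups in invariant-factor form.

rank_ℚ(R)=2; free=2−2=0
SNF(R) diag = [3, 9] → torsion [3, 9]

Answer: M ≅ ℤ/3 ⊕ ℤ/9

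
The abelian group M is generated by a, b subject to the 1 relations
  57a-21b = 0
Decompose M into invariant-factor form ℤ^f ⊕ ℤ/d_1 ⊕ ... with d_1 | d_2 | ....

rank_ℚ(R)=1; free=2−1=1
SNF(R) diag = [3] → torsion [3]

Answer: M ≅ ℤ^1 ⊕ ℤ/3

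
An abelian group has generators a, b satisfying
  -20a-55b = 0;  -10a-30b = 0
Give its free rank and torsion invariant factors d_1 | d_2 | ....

Answer: M ≅ ℤ/5 ⊕ ℤ/10

Derivation:
rank_ℚ(R)=2; free=2−2=0
SNF(R) diag = [5, 10] → torsion [5, 10]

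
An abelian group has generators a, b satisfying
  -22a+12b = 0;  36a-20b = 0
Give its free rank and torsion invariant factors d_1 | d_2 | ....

Answer: M ≅ ℤ/2 ⊕ ℤ/4

Derivation:
rank_ℚ(R)=2; free=2−2=0
SNF(R) diag = [2, 4] → torsion [2, 4]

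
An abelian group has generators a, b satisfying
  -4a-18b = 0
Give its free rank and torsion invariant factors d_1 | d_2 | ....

rank_ℚ(R)=1; free=2−1=1
SNF(R) diag = [2] → torsion [2]

Answer: M ≅ ℤ^1 ⊕ ℤ/2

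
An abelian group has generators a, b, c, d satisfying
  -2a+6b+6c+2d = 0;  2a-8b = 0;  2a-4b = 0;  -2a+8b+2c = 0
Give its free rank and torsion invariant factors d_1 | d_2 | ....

rank_ℚ(R)=4; free=4−4=0
SNF(R) diag = [2, 2, 2, 4] → torsion [2, 2, 2, 4]

Answer: M ≅ ℤ/2 ⊕ ℤ/2 ⊕ ℤ/2 ⊕ ℤ/4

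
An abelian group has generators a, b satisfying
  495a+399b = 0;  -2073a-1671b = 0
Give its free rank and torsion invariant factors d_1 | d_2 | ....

Answer: M ≅ ℤ/3 ⊕ ℤ/6

Derivation:
rank_ℚ(R)=2; free=2−2=0
SNF(R) diag = [3, 6] → torsion [3, 6]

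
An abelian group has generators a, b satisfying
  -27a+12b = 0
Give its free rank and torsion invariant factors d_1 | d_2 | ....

rank_ℚ(R)=1; free=2−1=1
SNF(R) diag = [3] → torsion [3]

Answer: M ≅ ℤ^1 ⊕ ℤ/3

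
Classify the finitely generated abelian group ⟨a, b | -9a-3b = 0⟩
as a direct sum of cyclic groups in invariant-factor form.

rank_ℚ(R)=1; free=2−1=1
SNF(R) diag = [3] → torsion [3]

Answer: M ≅ ℤ^1 ⊕ ℤ/3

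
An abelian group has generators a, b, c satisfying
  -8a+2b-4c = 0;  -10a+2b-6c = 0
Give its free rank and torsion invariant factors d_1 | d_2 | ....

rank_ℚ(R)=2; free=3−2=1
SNF(R) diag = [2, 2] → torsion [2, 2]

Answer: M ≅ ℤ^1 ⊕ ℤ/2 ⊕ ℤ/2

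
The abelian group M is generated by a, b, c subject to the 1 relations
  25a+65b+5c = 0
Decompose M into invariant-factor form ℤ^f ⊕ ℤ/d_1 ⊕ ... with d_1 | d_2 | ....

rank_ℚ(R)=1; free=3−1=2
SNF(R) diag = [5] → torsion [5]

Answer: M ≅ ℤ^2 ⊕ ℤ/5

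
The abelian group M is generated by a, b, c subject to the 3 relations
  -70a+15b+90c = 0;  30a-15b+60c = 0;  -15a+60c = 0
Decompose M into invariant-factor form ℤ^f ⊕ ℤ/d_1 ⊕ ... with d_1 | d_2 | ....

Answer: M ≅ ℤ/5 ⊕ ℤ/15 ⊕ ℤ/30

Derivation:
rank_ℚ(R)=3; free=3−3=0
SNF(R) diag = [5, 15, 30] → torsion [5, 15, 30]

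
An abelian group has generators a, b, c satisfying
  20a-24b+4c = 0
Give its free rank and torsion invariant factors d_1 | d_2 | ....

Answer: M ≅ ℤ^2 ⊕ ℤ/4

Derivation:
rank_ℚ(R)=1; free=3−1=2
SNF(R) diag = [4] → torsion [4]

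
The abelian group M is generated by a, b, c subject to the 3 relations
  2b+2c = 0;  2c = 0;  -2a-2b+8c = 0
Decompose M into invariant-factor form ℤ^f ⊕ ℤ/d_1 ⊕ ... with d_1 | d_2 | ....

rank_ℚ(R)=3; free=3−3=0
SNF(R) diag = [2, 2, 2] → torsion [2, 2, 2]

Answer: M ≅ ℤ/2 ⊕ ℤ/2 ⊕ ℤ/2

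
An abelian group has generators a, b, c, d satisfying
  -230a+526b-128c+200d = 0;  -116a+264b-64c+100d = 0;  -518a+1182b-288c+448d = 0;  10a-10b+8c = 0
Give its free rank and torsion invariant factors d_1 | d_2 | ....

Answer: M ≅ ℤ/2 ⊕ ℤ/4 ⊕ ℤ/8 ⊕ ℤ/24

Derivation:
rank_ℚ(R)=4; free=4−4=0
SNF(R) diag = [2, 4, 8, 24] → torsion [2, 4, 8, 24]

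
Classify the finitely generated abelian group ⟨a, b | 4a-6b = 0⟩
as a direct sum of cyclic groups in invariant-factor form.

Answer: M ≅ ℤ^1 ⊕ ℤ/2

Derivation:
rank_ℚ(R)=1; free=2−1=1
SNF(R) diag = [2] → torsion [2]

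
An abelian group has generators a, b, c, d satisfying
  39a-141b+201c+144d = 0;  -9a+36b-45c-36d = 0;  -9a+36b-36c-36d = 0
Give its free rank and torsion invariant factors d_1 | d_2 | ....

Answer: M ≅ ℤ^1 ⊕ ℤ/3 ⊕ ℤ/9 ⊕ ℤ/9

Derivation:
rank_ℚ(R)=3; free=4−3=1
SNF(R) diag = [3, 9, 9] → torsion [3, 9, 9]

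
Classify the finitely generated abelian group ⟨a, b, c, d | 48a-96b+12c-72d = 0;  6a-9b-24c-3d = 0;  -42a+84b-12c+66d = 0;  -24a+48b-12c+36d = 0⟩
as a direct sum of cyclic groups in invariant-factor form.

Answer: M ≅ ℤ/3 ⊕ ℤ/6 ⊕ ℤ/12 ⊕ ℤ/12

Derivation:
rank_ℚ(R)=4; free=4−4=0
SNF(R) diag = [3, 6, 12, 12] → torsion [3, 6, 12, 12]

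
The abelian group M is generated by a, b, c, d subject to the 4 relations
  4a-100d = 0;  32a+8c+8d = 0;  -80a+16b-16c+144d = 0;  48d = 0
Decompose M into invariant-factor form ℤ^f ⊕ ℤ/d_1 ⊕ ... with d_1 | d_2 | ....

Answer: M ≅ ℤ/4 ⊕ ℤ/8 ⊕ ℤ/16 ⊕ ℤ/48

Derivation:
rank_ℚ(R)=4; free=4−4=0
SNF(R) diag = [4, 8, 16, 48] → torsion [4, 8, 16, 48]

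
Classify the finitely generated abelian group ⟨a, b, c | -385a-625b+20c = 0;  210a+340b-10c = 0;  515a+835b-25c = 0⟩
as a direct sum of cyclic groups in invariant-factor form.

Answer: M ≅ ℤ/5 ⊕ ℤ/5 ⊕ ℤ/10

Derivation:
rank_ℚ(R)=3; free=3−3=0
SNF(R) diag = [5, 5, 10] → torsion [5, 5, 10]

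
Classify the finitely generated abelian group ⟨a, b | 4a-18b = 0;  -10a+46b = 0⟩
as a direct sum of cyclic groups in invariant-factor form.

Answer: M ≅ ℤ/2 ⊕ ℤ/2

Derivation:
rank_ℚ(R)=2; free=2−2=0
SNF(R) diag = [2, 2] → torsion [2, 2]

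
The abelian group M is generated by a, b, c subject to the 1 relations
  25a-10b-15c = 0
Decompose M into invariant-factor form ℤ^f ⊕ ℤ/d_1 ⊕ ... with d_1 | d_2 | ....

rank_ℚ(R)=1; free=3−1=2
SNF(R) diag = [5] → torsion [5]

Answer: M ≅ ℤ^2 ⊕ ℤ/5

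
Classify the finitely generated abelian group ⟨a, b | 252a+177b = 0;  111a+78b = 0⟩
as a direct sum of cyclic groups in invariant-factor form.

rank_ℚ(R)=2; free=2−2=0
SNF(R) diag = [3, 3] → torsion [3, 3]

Answer: M ≅ ℤ/3 ⊕ ℤ/3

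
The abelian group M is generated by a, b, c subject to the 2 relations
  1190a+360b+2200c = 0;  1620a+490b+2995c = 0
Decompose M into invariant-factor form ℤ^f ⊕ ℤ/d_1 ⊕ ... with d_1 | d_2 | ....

Answer: M ≅ ℤ^1 ⊕ ℤ/5 ⊕ ℤ/10

Derivation:
rank_ℚ(R)=2; free=3−2=1
SNF(R) diag = [5, 10] → torsion [5, 10]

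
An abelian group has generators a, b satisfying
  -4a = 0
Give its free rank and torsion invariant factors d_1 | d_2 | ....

Answer: M ≅ ℤ^1 ⊕ ℤ/4

Derivation:
rank_ℚ(R)=1; free=2−1=1
SNF(R) diag = [4] → torsion [4]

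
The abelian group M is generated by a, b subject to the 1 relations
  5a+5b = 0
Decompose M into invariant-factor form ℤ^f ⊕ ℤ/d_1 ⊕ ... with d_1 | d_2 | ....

rank_ℚ(R)=1; free=2−1=1
SNF(R) diag = [5] → torsion [5]

Answer: M ≅ ℤ^1 ⊕ ℤ/5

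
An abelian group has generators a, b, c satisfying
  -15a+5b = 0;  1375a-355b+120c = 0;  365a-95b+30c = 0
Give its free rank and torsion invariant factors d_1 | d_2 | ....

Answer: M ≅ ℤ/5 ⊕ ℤ/10 ⊕ ℤ/30

Derivation:
rank_ℚ(R)=3; free=3−3=0
SNF(R) diag = [5, 10, 30] → torsion [5, 10, 30]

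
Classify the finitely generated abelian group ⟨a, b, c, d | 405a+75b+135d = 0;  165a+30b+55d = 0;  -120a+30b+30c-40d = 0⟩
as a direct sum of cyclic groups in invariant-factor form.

rank_ℚ(R)=3; free=4−3=1
SNF(R) diag = [5, 15, 30] → torsion [5, 15, 30]

Answer: M ≅ ℤ^1 ⊕ ℤ/5 ⊕ ℤ/15 ⊕ ℤ/30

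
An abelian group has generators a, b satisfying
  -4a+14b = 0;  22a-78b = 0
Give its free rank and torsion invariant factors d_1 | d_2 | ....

Answer: M ≅ ℤ/2 ⊕ ℤ/2

Derivation:
rank_ℚ(R)=2; free=2−2=0
SNF(R) diag = [2, 2] → torsion [2, 2]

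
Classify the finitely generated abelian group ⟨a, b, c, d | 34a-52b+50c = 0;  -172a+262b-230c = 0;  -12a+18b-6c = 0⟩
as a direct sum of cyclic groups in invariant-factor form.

Answer: M ≅ ℤ^1 ⊕ ℤ/2 ⊕ ℤ/6 ⊕ ℤ/12

Derivation:
rank_ℚ(R)=3; free=4−3=1
SNF(R) diag = [2, 6, 12] → torsion [2, 6, 12]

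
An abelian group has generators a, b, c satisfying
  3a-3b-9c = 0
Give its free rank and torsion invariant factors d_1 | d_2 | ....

rank_ℚ(R)=1; free=3−1=2
SNF(R) diag = [3] → torsion [3]

Answer: M ≅ ℤ^2 ⊕ ℤ/3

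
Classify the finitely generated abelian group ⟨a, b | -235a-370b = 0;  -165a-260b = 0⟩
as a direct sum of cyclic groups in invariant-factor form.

Answer: M ≅ ℤ/5 ⊕ ℤ/10

Derivation:
rank_ℚ(R)=2; free=2−2=0
SNF(R) diag = [5, 10] → torsion [5, 10]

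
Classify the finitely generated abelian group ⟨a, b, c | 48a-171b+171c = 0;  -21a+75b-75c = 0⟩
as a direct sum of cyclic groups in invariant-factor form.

Answer: M ≅ ℤ^1 ⊕ ℤ/3 ⊕ ℤ/3

Derivation:
rank_ℚ(R)=2; free=3−2=1
SNF(R) diag = [3, 3] → torsion [3, 3]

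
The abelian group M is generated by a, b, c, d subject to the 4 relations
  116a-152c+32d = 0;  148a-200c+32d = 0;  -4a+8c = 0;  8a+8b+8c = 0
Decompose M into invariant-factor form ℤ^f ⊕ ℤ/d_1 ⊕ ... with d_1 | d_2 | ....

Answer: M ≅ ℤ/4 ⊕ ℤ/8 ⊕ ℤ/16 ⊕ ℤ/32

Derivation:
rank_ℚ(R)=4; free=4−4=0
SNF(R) diag = [4, 8, 16, 32] → torsion [4, 8, 16, 32]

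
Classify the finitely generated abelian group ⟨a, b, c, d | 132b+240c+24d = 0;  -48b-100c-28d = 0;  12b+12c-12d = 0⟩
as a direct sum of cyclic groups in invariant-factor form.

Answer: M ≅ ℤ^1 ⊕ ℤ/4 ⊕ ℤ/12 ⊕ ℤ/24

Derivation:
rank_ℚ(R)=3; free=4−3=1
SNF(R) diag = [4, 12, 24] → torsion [4, 12, 24]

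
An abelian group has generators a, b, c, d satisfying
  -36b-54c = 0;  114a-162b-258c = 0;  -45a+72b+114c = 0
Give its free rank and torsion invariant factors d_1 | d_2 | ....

rank_ℚ(R)=3; free=4−3=1
SNF(R) diag = [3, 6, 18] → torsion [3, 6, 18]

Answer: M ≅ ℤ^1 ⊕ ℤ/3 ⊕ ℤ/6 ⊕ ℤ/18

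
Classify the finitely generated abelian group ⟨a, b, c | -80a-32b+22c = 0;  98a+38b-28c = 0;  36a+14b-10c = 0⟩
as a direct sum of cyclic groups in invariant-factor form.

rank_ℚ(R)=3; free=3−3=0
SNF(R) diag = [2, 2, 6] → torsion [2, 2, 6]

Answer: M ≅ ℤ/2 ⊕ ℤ/2 ⊕ ℤ/6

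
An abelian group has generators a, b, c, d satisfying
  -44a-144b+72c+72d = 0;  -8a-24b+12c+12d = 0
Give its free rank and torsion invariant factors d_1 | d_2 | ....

rank_ℚ(R)=2; free=4−2=2
SNF(R) diag = [4, 12] → torsion [4, 12]

Answer: M ≅ ℤ^2 ⊕ ℤ/4 ⊕ ℤ/12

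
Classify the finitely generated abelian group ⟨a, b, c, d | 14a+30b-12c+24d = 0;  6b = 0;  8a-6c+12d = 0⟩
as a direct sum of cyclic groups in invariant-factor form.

Answer: M ≅ ℤ^1 ⊕ ℤ/2 ⊕ ℤ/6 ⊕ ℤ/6

Derivation:
rank_ℚ(R)=3; free=4−3=1
SNF(R) diag = [2, 6, 6] → torsion [2, 6, 6]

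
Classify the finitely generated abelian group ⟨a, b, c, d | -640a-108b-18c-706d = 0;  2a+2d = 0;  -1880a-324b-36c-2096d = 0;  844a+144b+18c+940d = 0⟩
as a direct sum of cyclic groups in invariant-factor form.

Answer: M ≅ ℤ/2 ⊕ ℤ/6 ⊕ ℤ/18 ⊕ ℤ/36

Derivation:
rank_ℚ(R)=4; free=4−4=0
SNF(R) diag = [2, 6, 18, 36] → torsion [2, 6, 18, 36]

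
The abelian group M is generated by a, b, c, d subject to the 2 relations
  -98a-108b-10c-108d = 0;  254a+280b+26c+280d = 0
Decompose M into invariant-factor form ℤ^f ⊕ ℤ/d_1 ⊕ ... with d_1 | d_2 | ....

Answer: M ≅ ℤ^2 ⊕ ℤ/2 ⊕ ℤ/4

Derivation:
rank_ℚ(R)=2; free=4−2=2
SNF(R) diag = [2, 4] → torsion [2, 4]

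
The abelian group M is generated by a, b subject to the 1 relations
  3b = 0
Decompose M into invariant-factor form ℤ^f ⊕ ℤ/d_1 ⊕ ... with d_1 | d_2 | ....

Answer: M ≅ ℤ^1 ⊕ ℤ/3

Derivation:
rank_ℚ(R)=1; free=2−1=1
SNF(R) diag = [3] → torsion [3]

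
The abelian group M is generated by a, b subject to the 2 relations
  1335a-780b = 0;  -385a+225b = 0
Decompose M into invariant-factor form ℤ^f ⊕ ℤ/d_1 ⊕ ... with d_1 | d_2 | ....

rank_ℚ(R)=2; free=2−2=0
SNF(R) diag = [5, 15] → torsion [5, 15]

Answer: M ≅ ℤ/5 ⊕ ℤ/15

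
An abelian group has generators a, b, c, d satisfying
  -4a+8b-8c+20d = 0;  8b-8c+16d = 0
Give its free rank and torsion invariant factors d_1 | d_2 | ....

rank_ℚ(R)=2; free=4−2=2
SNF(R) diag = [4, 8] → torsion [4, 8]

Answer: M ≅ ℤ^2 ⊕ ℤ/4 ⊕ ℤ/8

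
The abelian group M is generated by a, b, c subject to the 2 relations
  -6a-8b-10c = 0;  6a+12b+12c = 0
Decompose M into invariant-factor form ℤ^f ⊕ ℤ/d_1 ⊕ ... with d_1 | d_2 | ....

rank_ℚ(R)=2; free=3−2=1
SNF(R) diag = [2, 6] → torsion [2, 6]

Answer: M ≅ ℤ^1 ⊕ ℤ/2 ⊕ ℤ/6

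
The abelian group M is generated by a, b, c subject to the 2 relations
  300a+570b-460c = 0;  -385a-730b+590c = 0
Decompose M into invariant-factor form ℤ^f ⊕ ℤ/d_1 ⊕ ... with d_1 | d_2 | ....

Answer: M ≅ ℤ^1 ⊕ ℤ/5 ⊕ ℤ/10

Derivation:
rank_ℚ(R)=2; free=3−2=1
SNF(R) diag = [5, 10] → torsion [5, 10]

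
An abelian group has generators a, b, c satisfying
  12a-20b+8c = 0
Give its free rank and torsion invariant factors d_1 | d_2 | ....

rank_ℚ(R)=1; free=3−1=2
SNF(R) diag = [4] → torsion [4]

Answer: M ≅ ℤ^2 ⊕ ℤ/4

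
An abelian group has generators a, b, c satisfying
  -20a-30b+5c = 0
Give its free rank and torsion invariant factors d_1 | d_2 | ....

rank_ℚ(R)=1; free=3−1=2
SNF(R) diag = [5] → torsion [5]

Answer: M ≅ ℤ^2 ⊕ ℤ/5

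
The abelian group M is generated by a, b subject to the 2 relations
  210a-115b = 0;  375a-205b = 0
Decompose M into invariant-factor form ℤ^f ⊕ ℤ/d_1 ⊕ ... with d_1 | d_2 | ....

Answer: M ≅ ℤ/5 ⊕ ℤ/15

Derivation:
rank_ℚ(R)=2; free=2−2=0
SNF(R) diag = [5, 15] → torsion [5, 15]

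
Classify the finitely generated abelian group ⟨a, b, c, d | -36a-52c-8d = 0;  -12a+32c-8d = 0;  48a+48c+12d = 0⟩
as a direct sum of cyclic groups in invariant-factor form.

Answer: M ≅ ℤ^1 ⊕ ℤ/4 ⊕ ℤ/12 ⊕ ℤ/36

Derivation:
rank_ℚ(R)=3; free=4−3=1
SNF(R) diag = [4, 12, 36] → torsion [4, 12, 36]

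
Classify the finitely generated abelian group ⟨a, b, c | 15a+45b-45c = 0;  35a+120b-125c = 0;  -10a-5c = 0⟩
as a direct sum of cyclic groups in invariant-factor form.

rank_ℚ(R)=3; free=3−3=0
SNF(R) diag = [5, 15, 15] → torsion [5, 15, 15]

Answer: M ≅ ℤ/5 ⊕ ℤ/15 ⊕ ℤ/15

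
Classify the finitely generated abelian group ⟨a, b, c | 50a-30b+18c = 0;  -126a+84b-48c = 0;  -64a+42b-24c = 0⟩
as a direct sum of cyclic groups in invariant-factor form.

rank_ℚ(R)=3; free=3−3=0
SNF(R) diag = [2, 6, 6] → torsion [2, 6, 6]

Answer: M ≅ ℤ/2 ⊕ ℤ/6 ⊕ ℤ/6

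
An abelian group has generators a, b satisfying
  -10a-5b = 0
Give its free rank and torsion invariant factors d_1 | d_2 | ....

Answer: M ≅ ℤ^1 ⊕ ℤ/5

Derivation:
rank_ℚ(R)=1; free=2−1=1
SNF(R) diag = [5] → torsion [5]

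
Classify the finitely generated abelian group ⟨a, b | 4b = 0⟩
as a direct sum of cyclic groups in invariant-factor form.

Answer: M ≅ ℤ^1 ⊕ ℤ/4

Derivation:
rank_ℚ(R)=1; free=2−1=1
SNF(R) diag = [4] → torsion [4]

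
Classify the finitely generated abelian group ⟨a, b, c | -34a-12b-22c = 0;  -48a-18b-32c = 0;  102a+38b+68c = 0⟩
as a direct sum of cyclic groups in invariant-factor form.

Answer: M ≅ ℤ/2 ⊕ ℤ/2 ⊕ ℤ/2

Derivation:
rank_ℚ(R)=3; free=3−3=0
SNF(R) diag = [2, 2, 2] → torsion [2, 2, 2]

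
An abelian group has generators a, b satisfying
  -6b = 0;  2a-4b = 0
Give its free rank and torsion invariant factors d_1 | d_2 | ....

rank_ℚ(R)=2; free=2−2=0
SNF(R) diag = [2, 6] → torsion [2, 6]

Answer: M ≅ ℤ/2 ⊕ ℤ/6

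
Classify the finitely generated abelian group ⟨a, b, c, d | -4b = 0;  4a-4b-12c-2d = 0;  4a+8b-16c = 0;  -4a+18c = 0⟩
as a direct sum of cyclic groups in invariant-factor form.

rank_ℚ(R)=4; free=4−4=0
SNF(R) diag = [2, 2, 4, 4] → torsion [2, 2, 4, 4]

Answer: M ≅ ℤ/2 ⊕ ℤ/2 ⊕ ℤ/4 ⊕ ℤ/4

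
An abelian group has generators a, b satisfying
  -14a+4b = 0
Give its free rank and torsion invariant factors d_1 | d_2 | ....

Answer: M ≅ ℤ^1 ⊕ ℤ/2

Derivation:
rank_ℚ(R)=1; free=2−1=1
SNF(R) diag = [2] → torsion [2]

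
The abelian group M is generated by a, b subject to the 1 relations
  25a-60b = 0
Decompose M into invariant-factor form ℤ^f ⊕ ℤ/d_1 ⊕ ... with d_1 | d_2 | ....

rank_ℚ(R)=1; free=2−1=1
SNF(R) diag = [5] → torsion [5]

Answer: M ≅ ℤ^1 ⊕ ℤ/5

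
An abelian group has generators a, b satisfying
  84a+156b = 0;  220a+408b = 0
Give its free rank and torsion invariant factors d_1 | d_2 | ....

rank_ℚ(R)=2; free=2−2=0
SNF(R) diag = [4, 12] → torsion [4, 12]

Answer: M ≅ ℤ/4 ⊕ ℤ/12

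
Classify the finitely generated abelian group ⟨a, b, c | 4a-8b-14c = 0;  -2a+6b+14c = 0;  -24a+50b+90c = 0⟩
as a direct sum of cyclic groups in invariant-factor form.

Answer: M ≅ ℤ/2 ⊕ ℤ/2 ⊕ ℤ/2

Derivation:
rank_ℚ(R)=3; free=3−3=0
SNF(R) diag = [2, 2, 2] → torsion [2, 2, 2]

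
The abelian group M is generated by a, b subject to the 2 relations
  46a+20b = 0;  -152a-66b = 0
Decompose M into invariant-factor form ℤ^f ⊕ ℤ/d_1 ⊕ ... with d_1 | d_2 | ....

Answer: M ≅ ℤ/2 ⊕ ℤ/2

Derivation:
rank_ℚ(R)=2; free=2−2=0
SNF(R) diag = [2, 2] → torsion [2, 2]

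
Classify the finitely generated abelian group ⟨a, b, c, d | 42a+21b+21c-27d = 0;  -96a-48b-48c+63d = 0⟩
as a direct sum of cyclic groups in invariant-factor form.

Answer: M ≅ ℤ^2 ⊕ ℤ/3 ⊕ ℤ/9

Derivation:
rank_ℚ(R)=2; free=4−2=2
SNF(R) diag = [3, 9] → torsion [3, 9]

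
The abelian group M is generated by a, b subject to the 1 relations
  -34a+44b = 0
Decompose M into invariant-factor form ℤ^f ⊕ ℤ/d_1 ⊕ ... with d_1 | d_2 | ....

rank_ℚ(R)=1; free=2−1=1
SNF(R) diag = [2] → torsion [2]

Answer: M ≅ ℤ^1 ⊕ ℤ/2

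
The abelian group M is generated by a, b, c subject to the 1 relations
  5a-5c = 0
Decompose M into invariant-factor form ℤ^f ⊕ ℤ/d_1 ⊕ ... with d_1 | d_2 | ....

Answer: M ≅ ℤ^2 ⊕ ℤ/5

Derivation:
rank_ℚ(R)=1; free=3−1=2
SNF(R) diag = [5] → torsion [5]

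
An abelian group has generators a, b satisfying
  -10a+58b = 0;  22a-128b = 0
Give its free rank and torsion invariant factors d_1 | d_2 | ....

rank_ℚ(R)=2; free=2−2=0
SNF(R) diag = [2, 2] → torsion [2, 2]

Answer: M ≅ ℤ/2 ⊕ ℤ/2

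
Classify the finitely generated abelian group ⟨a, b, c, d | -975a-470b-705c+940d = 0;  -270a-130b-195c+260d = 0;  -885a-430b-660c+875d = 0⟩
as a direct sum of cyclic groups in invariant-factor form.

Answer: M ≅ ℤ^1 ⊕ ℤ/5 ⊕ ℤ/15 ⊕ ℤ/15

Derivation:
rank_ℚ(R)=3; free=4−3=1
SNF(R) diag = [5, 15, 15] → torsion [5, 15, 15]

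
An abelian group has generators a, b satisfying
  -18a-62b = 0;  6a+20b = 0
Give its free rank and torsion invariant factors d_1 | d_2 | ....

Answer: M ≅ ℤ/2 ⊕ ℤ/6

Derivation:
rank_ℚ(R)=2; free=2−2=0
SNF(R) diag = [2, 6] → torsion [2, 6]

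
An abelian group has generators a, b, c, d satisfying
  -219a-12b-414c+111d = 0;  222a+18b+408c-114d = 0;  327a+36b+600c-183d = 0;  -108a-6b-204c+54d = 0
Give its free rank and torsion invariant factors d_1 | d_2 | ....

Answer: M ≅ ℤ/3 ⊕ ℤ/6 ⊕ ℤ/18 ⊕ ℤ/54

Derivation:
rank_ℚ(R)=4; free=4−4=0
SNF(R) diag = [3, 6, 18, 54] → torsion [3, 6, 18, 54]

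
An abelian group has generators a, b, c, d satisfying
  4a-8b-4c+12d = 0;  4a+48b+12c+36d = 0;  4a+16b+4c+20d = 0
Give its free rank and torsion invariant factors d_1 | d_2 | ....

Answer: M ≅ ℤ^1 ⊕ ℤ/4 ⊕ ℤ/8 ⊕ ℤ/8

Derivation:
rank_ℚ(R)=3; free=4−3=1
SNF(R) diag = [4, 8, 8] → torsion [4, 8, 8]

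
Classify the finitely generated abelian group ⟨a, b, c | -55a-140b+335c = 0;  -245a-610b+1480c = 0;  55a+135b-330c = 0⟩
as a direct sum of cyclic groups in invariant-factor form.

rank_ℚ(R)=3; free=3−3=0
SNF(R) diag = [5, 5, 15] → torsion [5, 5, 15]

Answer: M ≅ ℤ/5 ⊕ ℤ/5 ⊕ ℤ/15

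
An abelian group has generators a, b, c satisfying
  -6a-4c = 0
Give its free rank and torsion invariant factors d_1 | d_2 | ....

Answer: M ≅ ℤ^2 ⊕ ℤ/2

Derivation:
rank_ℚ(R)=1; free=3−1=2
SNF(R) diag = [2] → torsion [2]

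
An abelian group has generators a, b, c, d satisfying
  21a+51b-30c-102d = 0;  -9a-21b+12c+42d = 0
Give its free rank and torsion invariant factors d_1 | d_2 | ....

rank_ℚ(R)=2; free=4−2=2
SNF(R) diag = [3, 6] → torsion [3, 6]

Answer: M ≅ ℤ^2 ⊕ ℤ/3 ⊕ ℤ/6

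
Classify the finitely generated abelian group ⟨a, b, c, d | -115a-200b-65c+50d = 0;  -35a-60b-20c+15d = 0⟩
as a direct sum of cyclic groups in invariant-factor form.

Answer: M ≅ ℤ^2 ⊕ ℤ/5 ⊕ ℤ/5

Derivation:
rank_ℚ(R)=2; free=4−2=2
SNF(R) diag = [5, 5] → torsion [5, 5]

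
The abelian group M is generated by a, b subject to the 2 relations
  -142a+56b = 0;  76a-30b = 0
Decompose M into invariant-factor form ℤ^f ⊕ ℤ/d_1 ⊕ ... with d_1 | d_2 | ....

Answer: M ≅ ℤ/2 ⊕ ℤ/2

Derivation:
rank_ℚ(R)=2; free=2−2=0
SNF(R) diag = [2, 2] → torsion [2, 2]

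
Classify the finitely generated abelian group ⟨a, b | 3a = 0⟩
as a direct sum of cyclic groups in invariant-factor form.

rank_ℚ(R)=1; free=2−1=1
SNF(R) diag = [3] → torsion [3]

Answer: M ≅ ℤ^1 ⊕ ℤ/3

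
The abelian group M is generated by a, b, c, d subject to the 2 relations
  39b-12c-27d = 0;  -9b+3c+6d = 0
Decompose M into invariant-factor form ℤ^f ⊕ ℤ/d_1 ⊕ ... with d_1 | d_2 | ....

Answer: M ≅ ℤ^2 ⊕ ℤ/3 ⊕ ℤ/3

Derivation:
rank_ℚ(R)=2; free=4−2=2
SNF(R) diag = [3, 3] → torsion [3, 3]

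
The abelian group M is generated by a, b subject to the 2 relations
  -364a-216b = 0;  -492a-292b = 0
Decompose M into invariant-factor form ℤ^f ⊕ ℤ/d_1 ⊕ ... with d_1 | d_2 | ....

rank_ℚ(R)=2; free=2−2=0
SNF(R) diag = [4, 4] → torsion [4, 4]

Answer: M ≅ ℤ/4 ⊕ ℤ/4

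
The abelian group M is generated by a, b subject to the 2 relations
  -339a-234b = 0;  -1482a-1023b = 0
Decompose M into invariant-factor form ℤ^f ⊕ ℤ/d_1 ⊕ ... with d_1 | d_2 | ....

rank_ℚ(R)=2; free=2−2=0
SNF(R) diag = [3, 3] → torsion [3, 3]

Answer: M ≅ ℤ/3 ⊕ ℤ/3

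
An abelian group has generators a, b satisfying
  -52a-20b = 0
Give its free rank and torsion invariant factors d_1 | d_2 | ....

Answer: M ≅ ℤ^1 ⊕ ℤ/4

Derivation:
rank_ℚ(R)=1; free=2−1=1
SNF(R) diag = [4] → torsion [4]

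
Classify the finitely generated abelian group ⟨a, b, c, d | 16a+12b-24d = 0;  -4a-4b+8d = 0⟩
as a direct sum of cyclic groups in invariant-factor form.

Answer: M ≅ ℤ^2 ⊕ ℤ/4 ⊕ ℤ/4

Derivation:
rank_ℚ(R)=2; free=4−2=2
SNF(R) diag = [4, 4] → torsion [4, 4]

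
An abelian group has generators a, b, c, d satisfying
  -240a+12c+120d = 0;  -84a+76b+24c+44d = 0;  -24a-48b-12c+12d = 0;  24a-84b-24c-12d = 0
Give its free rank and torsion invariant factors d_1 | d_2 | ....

rank_ℚ(R)=4; free=4−4=0
SNF(R) diag = [4, 12, 12, 12] → torsion [4, 12, 12, 12]

Answer: M ≅ ℤ/4 ⊕ ℤ/12 ⊕ ℤ/12 ⊕ ℤ/12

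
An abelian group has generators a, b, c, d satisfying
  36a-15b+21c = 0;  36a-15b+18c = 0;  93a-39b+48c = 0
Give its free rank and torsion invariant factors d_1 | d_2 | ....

rank_ℚ(R)=3; free=4−3=1
SNF(R) diag = [3, 3, 3] → torsion [3, 3, 3]

Answer: M ≅ ℤ^1 ⊕ ℤ/3 ⊕ ℤ/3 ⊕ ℤ/3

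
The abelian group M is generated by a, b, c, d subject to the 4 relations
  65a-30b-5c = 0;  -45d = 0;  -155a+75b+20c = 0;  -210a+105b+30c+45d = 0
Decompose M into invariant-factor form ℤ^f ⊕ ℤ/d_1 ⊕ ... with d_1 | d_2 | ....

Answer: M ≅ ℤ/5 ⊕ ℤ/15 ⊕ ℤ/15 ⊕ ℤ/45

Derivation:
rank_ℚ(R)=4; free=4−4=0
SNF(R) diag = [5, 15, 15, 45] → torsion [5, 15, 15, 45]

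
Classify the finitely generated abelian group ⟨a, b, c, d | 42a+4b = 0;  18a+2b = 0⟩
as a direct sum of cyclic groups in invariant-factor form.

Answer: M ≅ ℤ^2 ⊕ ℤ/2 ⊕ ℤ/6

Derivation:
rank_ℚ(R)=2; free=4−2=2
SNF(R) diag = [2, 6] → torsion [2, 6]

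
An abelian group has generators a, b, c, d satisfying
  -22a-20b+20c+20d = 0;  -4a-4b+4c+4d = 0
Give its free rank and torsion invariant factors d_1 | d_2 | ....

rank_ℚ(R)=2; free=4−2=2
SNF(R) diag = [2, 4] → torsion [2, 4]

Answer: M ≅ ℤ^2 ⊕ ℤ/2 ⊕ ℤ/4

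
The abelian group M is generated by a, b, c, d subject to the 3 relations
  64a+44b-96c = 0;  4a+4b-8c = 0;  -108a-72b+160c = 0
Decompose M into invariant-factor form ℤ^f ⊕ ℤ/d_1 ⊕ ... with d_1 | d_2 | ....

Answer: M ≅ ℤ^1 ⊕ ℤ/4 ⊕ ℤ/4 ⊕ ℤ/8

Derivation:
rank_ℚ(R)=3; free=4−3=1
SNF(R) diag = [4, 4, 8] → torsion [4, 4, 8]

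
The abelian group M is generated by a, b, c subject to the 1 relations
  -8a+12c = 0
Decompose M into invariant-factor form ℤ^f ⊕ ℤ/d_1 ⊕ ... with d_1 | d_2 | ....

rank_ℚ(R)=1; free=3−1=2
SNF(R) diag = [4] → torsion [4]

Answer: M ≅ ℤ^2 ⊕ ℤ/4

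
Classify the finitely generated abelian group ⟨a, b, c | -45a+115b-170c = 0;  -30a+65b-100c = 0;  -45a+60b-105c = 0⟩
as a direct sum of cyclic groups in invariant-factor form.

Answer: M ≅ ℤ/5 ⊕ ℤ/15 ⊕ ℤ/15

Derivation:
rank_ℚ(R)=3; free=3−3=0
SNF(R) diag = [5, 15, 15] → torsion [5, 15, 15]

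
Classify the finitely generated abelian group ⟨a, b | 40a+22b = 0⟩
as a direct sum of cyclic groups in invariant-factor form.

Answer: M ≅ ℤ^1 ⊕ ℤ/2

Derivation:
rank_ℚ(R)=1; free=2−1=1
SNF(R) diag = [2] → torsion [2]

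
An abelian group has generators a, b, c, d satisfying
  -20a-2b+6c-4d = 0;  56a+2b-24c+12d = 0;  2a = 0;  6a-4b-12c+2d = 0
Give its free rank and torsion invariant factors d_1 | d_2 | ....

rank_ℚ(R)=4; free=4−4=0
SNF(R) diag = [2, 2, 2, 6] → torsion [2, 2, 2, 6]

Answer: M ≅ ℤ/2 ⊕ ℤ/2 ⊕ ℤ/2 ⊕ ℤ/6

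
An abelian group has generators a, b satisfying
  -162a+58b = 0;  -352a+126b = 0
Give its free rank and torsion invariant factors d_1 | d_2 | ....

Answer: M ≅ ℤ/2 ⊕ ℤ/2

Derivation:
rank_ℚ(R)=2; free=2−2=0
SNF(R) diag = [2, 2] → torsion [2, 2]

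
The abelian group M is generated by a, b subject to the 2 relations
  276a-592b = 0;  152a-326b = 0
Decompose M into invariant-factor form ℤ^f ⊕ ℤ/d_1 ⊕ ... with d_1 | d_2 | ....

Answer: M ≅ ℤ/2 ⊕ ℤ/4

Derivation:
rank_ℚ(R)=2; free=2−2=0
SNF(R) diag = [2, 4] → torsion [2, 4]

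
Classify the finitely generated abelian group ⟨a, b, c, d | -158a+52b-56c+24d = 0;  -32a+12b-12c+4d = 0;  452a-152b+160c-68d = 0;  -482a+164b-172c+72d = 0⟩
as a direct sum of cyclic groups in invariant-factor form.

Answer: M ≅ ℤ/2 ⊕ ℤ/4 ⊕ ℤ/4 ⊕ ℤ/12

Derivation:
rank_ℚ(R)=4; free=4−4=0
SNF(R) diag = [2, 4, 4, 12] → torsion [2, 4, 4, 12]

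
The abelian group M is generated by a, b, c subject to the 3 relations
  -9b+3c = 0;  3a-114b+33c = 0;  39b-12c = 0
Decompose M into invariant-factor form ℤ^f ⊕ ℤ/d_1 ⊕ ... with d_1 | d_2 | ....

Answer: M ≅ ℤ/3 ⊕ ℤ/3 ⊕ ℤ/3

Derivation:
rank_ℚ(R)=3; free=3−3=0
SNF(R) diag = [3, 3, 3] → torsion [3, 3, 3]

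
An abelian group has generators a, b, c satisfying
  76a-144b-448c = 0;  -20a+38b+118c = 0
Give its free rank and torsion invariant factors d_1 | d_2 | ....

rank_ℚ(R)=2; free=3−2=1
SNF(R) diag = [2, 4] → torsion [2, 4]

Answer: M ≅ ℤ^1 ⊕ ℤ/2 ⊕ ℤ/4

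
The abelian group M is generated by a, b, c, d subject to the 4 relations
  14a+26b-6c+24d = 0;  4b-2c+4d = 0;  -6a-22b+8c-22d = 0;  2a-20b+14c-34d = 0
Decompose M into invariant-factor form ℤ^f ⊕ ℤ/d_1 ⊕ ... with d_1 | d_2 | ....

Answer: M ≅ ℤ/2 ⊕ ℤ/2 ⊕ ℤ/6 ⊕ ℤ/6

Derivation:
rank_ℚ(R)=4; free=4−4=0
SNF(R) diag = [2, 2, 6, 6] → torsion [2, 2, 6, 6]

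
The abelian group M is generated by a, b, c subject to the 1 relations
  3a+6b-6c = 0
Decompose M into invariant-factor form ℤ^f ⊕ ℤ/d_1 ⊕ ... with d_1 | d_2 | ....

rank_ℚ(R)=1; free=3−1=2
SNF(R) diag = [3] → torsion [3]

Answer: M ≅ ℤ^2 ⊕ ℤ/3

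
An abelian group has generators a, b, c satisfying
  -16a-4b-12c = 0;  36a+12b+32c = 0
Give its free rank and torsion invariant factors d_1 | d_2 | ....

rank_ℚ(R)=2; free=3−2=1
SNF(R) diag = [4, 4] → torsion [4, 4]

Answer: M ≅ ℤ^1 ⊕ ℤ/4 ⊕ ℤ/4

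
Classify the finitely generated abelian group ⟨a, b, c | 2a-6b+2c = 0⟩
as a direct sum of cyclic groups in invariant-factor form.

Answer: M ≅ ℤ^2 ⊕ ℤ/2

Derivation:
rank_ℚ(R)=1; free=3−1=2
SNF(R) diag = [2] → torsion [2]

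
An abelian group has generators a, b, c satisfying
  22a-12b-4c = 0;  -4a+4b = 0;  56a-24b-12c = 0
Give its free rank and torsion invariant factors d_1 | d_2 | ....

rank_ℚ(R)=3; free=3−3=0
SNF(R) diag = [2, 4, 4] → torsion [2, 4, 4]

Answer: M ≅ ℤ/2 ⊕ ℤ/4 ⊕ ℤ/4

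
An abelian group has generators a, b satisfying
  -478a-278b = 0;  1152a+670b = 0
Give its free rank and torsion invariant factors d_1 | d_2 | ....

rank_ℚ(R)=2; free=2−2=0
SNF(R) diag = [2, 2] → torsion [2, 2]

Answer: M ≅ ℤ/2 ⊕ ℤ/2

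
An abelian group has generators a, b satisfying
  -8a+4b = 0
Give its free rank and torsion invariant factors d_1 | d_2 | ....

rank_ℚ(R)=1; free=2−1=1
SNF(R) diag = [4] → torsion [4]

Answer: M ≅ ℤ^1 ⊕ ℤ/4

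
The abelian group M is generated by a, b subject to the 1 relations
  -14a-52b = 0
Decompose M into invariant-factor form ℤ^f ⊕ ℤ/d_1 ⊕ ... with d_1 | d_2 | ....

Answer: M ≅ ℤ^1 ⊕ ℤ/2

Derivation:
rank_ℚ(R)=1; free=2−1=1
SNF(R) diag = [2] → torsion [2]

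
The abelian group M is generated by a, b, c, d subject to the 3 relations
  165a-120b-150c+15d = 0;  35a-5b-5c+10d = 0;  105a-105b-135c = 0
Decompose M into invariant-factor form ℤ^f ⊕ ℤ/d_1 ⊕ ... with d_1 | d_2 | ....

Answer: M ≅ ℤ^1 ⊕ ℤ/5 ⊕ ℤ/15 ⊕ ℤ/30

Derivation:
rank_ℚ(R)=3; free=4−3=1
SNF(R) diag = [5, 15, 30] → torsion [5, 15, 30]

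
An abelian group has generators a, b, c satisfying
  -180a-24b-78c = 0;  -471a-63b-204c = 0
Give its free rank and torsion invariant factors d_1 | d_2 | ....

rank_ℚ(R)=2; free=3−2=1
SNF(R) diag = [3, 6] → torsion [3, 6]

Answer: M ≅ ℤ^1 ⊕ ℤ/3 ⊕ ℤ/6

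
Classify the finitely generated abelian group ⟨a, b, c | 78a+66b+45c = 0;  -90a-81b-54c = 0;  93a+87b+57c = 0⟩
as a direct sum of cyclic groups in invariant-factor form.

rank_ℚ(R)=3; free=3−3=0
SNF(R) diag = [3, 3, 9] → torsion [3, 3, 9]

Answer: M ≅ ℤ/3 ⊕ ℤ/3 ⊕ ℤ/9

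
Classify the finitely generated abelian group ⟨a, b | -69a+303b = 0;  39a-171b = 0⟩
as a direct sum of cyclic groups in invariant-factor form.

rank_ℚ(R)=2; free=2−2=0
SNF(R) diag = [3, 6] → torsion [3, 6]

Answer: M ≅ ℤ/3 ⊕ ℤ/6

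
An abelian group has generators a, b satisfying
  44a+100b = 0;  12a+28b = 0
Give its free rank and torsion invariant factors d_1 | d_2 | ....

Answer: M ≅ ℤ/4 ⊕ ℤ/8

Derivation:
rank_ℚ(R)=2; free=2−2=0
SNF(R) diag = [4, 8] → torsion [4, 8]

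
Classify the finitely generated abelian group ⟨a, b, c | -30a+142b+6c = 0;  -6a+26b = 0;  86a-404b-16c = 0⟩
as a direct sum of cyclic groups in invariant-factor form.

rank_ℚ(R)=3; free=3−3=0
SNF(R) diag = [2, 2, 6] → torsion [2, 2, 6]

Answer: M ≅ ℤ/2 ⊕ ℤ/2 ⊕ ℤ/6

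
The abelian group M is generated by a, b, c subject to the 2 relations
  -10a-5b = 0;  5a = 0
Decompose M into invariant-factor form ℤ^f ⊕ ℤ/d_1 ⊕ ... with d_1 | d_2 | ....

rank_ℚ(R)=2; free=3−2=1
SNF(R) diag = [5, 5] → torsion [5, 5]

Answer: M ≅ ℤ^1 ⊕ ℤ/5 ⊕ ℤ/5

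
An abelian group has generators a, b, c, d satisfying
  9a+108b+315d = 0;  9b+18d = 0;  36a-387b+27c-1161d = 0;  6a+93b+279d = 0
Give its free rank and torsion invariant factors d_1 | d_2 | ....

rank_ℚ(R)=4; free=4−4=0
SNF(R) diag = [3, 9, 27, 81] → torsion [3, 9, 27, 81]

Answer: M ≅ ℤ/3 ⊕ ℤ/9 ⊕ ℤ/27 ⊕ ℤ/81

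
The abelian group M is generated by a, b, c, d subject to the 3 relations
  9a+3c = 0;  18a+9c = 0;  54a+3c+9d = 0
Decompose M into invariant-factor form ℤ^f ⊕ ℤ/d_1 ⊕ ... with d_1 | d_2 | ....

Answer: M ≅ ℤ^1 ⊕ ℤ/3 ⊕ ℤ/9 ⊕ ℤ/9

Derivation:
rank_ℚ(R)=3; free=4−3=1
SNF(R) diag = [3, 9, 9] → torsion [3, 9, 9]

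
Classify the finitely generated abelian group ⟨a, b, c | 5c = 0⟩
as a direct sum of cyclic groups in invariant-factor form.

Answer: M ≅ ℤ^2 ⊕ ℤ/5

Derivation:
rank_ℚ(R)=1; free=3−1=2
SNF(R) diag = [5] → torsion [5]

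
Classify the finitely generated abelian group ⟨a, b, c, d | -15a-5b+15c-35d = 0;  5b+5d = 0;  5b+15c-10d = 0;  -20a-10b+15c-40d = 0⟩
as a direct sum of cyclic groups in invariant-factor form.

Answer: M ≅ ℤ/5 ⊕ ℤ/5 ⊕ ℤ/15 ⊕ ℤ/15

Derivation:
rank_ℚ(R)=4; free=4−4=0
SNF(R) diag = [5, 5, 15, 15] → torsion [5, 5, 15, 15]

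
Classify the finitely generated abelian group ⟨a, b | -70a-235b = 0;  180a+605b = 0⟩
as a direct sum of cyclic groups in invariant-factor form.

Answer: M ≅ ℤ/5 ⊕ ℤ/10

Derivation:
rank_ℚ(R)=2; free=2−2=0
SNF(R) diag = [5, 10] → torsion [5, 10]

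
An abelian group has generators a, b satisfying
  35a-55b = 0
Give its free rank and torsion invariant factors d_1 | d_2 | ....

Answer: M ≅ ℤ^1 ⊕ ℤ/5

Derivation:
rank_ℚ(R)=1; free=2−1=1
SNF(R) diag = [5] → torsion [5]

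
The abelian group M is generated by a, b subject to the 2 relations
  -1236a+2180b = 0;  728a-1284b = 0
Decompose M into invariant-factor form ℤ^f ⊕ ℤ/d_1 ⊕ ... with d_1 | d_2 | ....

Answer: M ≅ ℤ/4 ⊕ ℤ/4

Derivation:
rank_ℚ(R)=2; free=2−2=0
SNF(R) diag = [4, 4] → torsion [4, 4]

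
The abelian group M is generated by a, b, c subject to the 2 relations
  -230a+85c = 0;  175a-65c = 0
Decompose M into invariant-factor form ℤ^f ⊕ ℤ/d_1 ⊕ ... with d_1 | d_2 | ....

rank_ℚ(R)=2; free=3−2=1
SNF(R) diag = [5, 15] → torsion [5, 15]

Answer: M ≅ ℤ^1 ⊕ ℤ/5 ⊕ ℤ/15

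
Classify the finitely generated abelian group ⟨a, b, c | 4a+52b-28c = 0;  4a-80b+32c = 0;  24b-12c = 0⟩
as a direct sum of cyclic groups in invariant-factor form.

Answer: M ≅ ℤ/4 ⊕ ℤ/12 ⊕ ℤ/12

Derivation:
rank_ℚ(R)=3; free=3−3=0
SNF(R) diag = [4, 12, 12] → torsion [4, 12, 12]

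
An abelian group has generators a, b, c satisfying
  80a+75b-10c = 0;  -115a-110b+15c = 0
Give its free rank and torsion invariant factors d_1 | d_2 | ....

rank_ℚ(R)=2; free=3−2=1
SNF(R) diag = [5, 5] → torsion [5, 5]

Answer: M ≅ ℤ^1 ⊕ ℤ/5 ⊕ ℤ/5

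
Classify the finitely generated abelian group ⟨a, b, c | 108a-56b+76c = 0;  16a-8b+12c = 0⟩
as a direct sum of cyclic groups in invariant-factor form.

Answer: M ≅ ℤ^1 ⊕ ℤ/4 ⊕ ℤ/4

Derivation:
rank_ℚ(R)=2; free=3−2=1
SNF(R) diag = [4, 4] → torsion [4, 4]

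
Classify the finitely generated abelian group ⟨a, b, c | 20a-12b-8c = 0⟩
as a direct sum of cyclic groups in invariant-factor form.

rank_ℚ(R)=1; free=3−1=2
SNF(R) diag = [4] → torsion [4]

Answer: M ≅ ℤ^2 ⊕ ℤ/4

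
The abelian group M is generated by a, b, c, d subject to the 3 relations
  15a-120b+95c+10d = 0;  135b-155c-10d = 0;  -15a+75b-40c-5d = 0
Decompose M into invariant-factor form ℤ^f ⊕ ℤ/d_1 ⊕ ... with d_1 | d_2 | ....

rank_ℚ(R)=3; free=4−3=1
SNF(R) diag = [5, 15, 45] → torsion [5, 15, 45]

Answer: M ≅ ℤ^1 ⊕ ℤ/5 ⊕ ℤ/15 ⊕ ℤ/45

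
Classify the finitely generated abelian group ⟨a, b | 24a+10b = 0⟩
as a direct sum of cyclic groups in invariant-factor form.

rank_ℚ(R)=1; free=2−1=1
SNF(R) diag = [2] → torsion [2]

Answer: M ≅ ℤ^1 ⊕ ℤ/2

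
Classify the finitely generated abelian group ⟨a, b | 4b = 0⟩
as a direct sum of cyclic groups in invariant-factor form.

rank_ℚ(R)=1; free=2−1=1
SNF(R) diag = [4] → torsion [4]

Answer: M ≅ ℤ^1 ⊕ ℤ/4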